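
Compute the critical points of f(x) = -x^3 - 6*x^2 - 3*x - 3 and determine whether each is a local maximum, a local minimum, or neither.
f'(x) = -3*x^2 - 12*x - 3

Solve f'(x) = 0:
  Factor: -3*x^2 - 12*x - 3 = -3*(x^2 + 4*x + 1); x^2 + 4*x + 1 = 0 has no rational roots; quadratic formula: x = (-4 ± √12)/2.
  ⇒ x = -2 - sqrt(3) ≈ -3.7321, -2 + sqrt(3) ≈ -0.2679

f''(x) = -6*x - 12
Second-derivative test at each critical point:
  f''(-3.7321) = 10.3923 > 0 → local minimum
  f''(-0.2679) = -10.3923 < 0 → local maximum

Critical points: x = -2 - sqrt(3) ≈ -3.7321 (local minimum); x = -2 + sqrt(3) ≈ -0.2679 (local maximum)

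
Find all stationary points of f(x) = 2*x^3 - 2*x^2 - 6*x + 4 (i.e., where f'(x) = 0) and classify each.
f'(x) = 6*x^2 - 4*x - 6

Solve f'(x) = 0:
  Factor: 6*x^2 - 4*x - 6 = 2*(3*x^2 - 2*x - 3); 3*x^2 - 2*x - 3 = 0 has no rational roots; quadratic formula: x = (2 ± √40)/6.
  ⇒ x = 1/3 - sqrt(10)/3 ≈ -0.7208, 1/3 + sqrt(10)/3 ≈ 1.3874

f''(x) = 12*x - 4
Second-derivative test at each critical point:
  f''(-0.7208) = -12.6491 < 0 → local maximum
  f''(1.3874) = 12.6491 > 0 → local minimum

Critical points: x = 1/3 - sqrt(10)/3 ≈ -0.7208 (local maximum); x = 1/3 + sqrt(10)/3 ≈ 1.3874 (local minimum)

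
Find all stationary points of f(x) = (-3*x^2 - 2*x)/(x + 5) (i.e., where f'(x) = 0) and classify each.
f'(x) = (-3*x^2 - 30*x - 10)/(x^2 + 10*x + 25)

Solve f'(x) = 0:
  f'(x) = -(3*x^2 + 30*x + 10)/(x + 5)^2; the denominator is positive wherever f is defined, so f'(x) = 0 ⇔ -3*x^2 - 30*x - 10 = 0.
  3*x^2 + 30*x + 10 = 0 has no rational roots; quadratic formula: x = (-30 ± √780)/6.
  ⇒ x = -5 - sqrt(195)/3 ≈ -9.6547, -5 + sqrt(195)/3 ≈ -0.3453

f''(x) = -130/(x^3 + 15*x^2 + 75*x + 125)
Second-derivative test at each critical point:
  f''(-9.6547) = 1.2890 > 0 → local minimum
  f''(-0.3453) = -1.2890 < 0 → local maximum

Critical points: x = -5 - sqrt(195)/3 ≈ -9.6547 (local minimum); x = -5 + sqrt(195)/3 ≈ -0.3453 (local maximum)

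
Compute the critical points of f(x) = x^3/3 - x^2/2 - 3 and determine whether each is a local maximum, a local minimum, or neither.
f'(x) = x*(x - 1)

Solve f'(x) = 0:
  Factor: x^2 - x = x*(x - 1) = 0.
  ⇒ x = 0, 1

f''(x) = 2*x - 1
Second-derivative test at each critical point:
  f''(0) = -1 < 0 → local maximum
  f''(1) = 1 > 0 → local minimum

Critical points: x = 0 (local maximum); x = 1 (local minimum)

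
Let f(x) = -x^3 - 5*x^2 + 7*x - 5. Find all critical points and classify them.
f'(x) = -3*x^2 - 10*x + 7

Solve f'(x) = 0:
  3*x^2 + 10*x - 7 = 0 has no rational roots; quadratic formula: x = (-10 ± √184)/6.
  ⇒ x = -sqrt(46)/3 - 5/3 ≈ -3.9274, -5/3 + sqrt(46)/3 ≈ 0.5941

f''(x) = -6*x - 10
Second-derivative test at each critical point:
  f''(-3.9274) = 13.5647 > 0 → local minimum
  f''(0.5941) = -13.5647 < 0 → local maximum

Critical points: x = -sqrt(46)/3 - 5/3 ≈ -3.9274 (local minimum); x = -5/3 + sqrt(46)/3 ≈ 0.5941 (local maximum)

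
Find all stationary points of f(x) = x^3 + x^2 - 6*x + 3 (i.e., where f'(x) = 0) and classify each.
f'(x) = 3*x^2 + 2*x - 6

Solve f'(x) = 0:
  3*x^2 + 2*x - 6 = 0 has no rational roots; quadratic formula: x = (-2 ± √76)/6.
  ⇒ x = -sqrt(19)/3 - 1/3 ≈ -1.7863, -1/3 + sqrt(19)/3 ≈ 1.1196

f''(x) = 6*x + 2
Second-derivative test at each critical point:
  f''(-1.7863) = -8.7178 < 0 → local maximum
  f''(1.1196) = 8.7178 > 0 → local minimum

Critical points: x = -sqrt(19)/3 - 1/3 ≈ -1.7863 (local maximum); x = -1/3 + sqrt(19)/3 ≈ 1.1196 (local minimum)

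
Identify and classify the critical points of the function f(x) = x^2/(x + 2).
f'(x) = x*(x + 4)/(x^2 + 4*x + 4)

Solve f'(x) = 0:
  f'(x) = x*(x + 4)/(x + 2)^2; the denominator is positive wherever f is defined, so f'(x) = 0 ⇔ x^2 + 4*x = 0.
  Factor: x^2 + 4*x = x*(x + 4) = 0.
  ⇒ x = -4, 0

f''(x) = 8/(x^3 + 6*x^2 + 12*x + 8)
Second-derivative test at each critical point:
  f''(-4) = -1 < 0 → local maximum
  f''(0) = 1 > 0 → local minimum

Critical points: x = -4 (local maximum); x = 0 (local minimum)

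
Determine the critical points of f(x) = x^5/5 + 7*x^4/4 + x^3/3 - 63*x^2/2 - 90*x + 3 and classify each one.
f'(x) = x^4 + 7*x^3 + x^2 - 63*x - 90

Solve f'(x) = 0:
  Factor: x^4 + 7*x^3 + x^2 - 63*x - 90 = (x - 3)*(x + 2)*(x + 3)*(x + 5) = 0.
  ⇒ x = -5, -3, -2, 3

f''(x) = 4*x^3 + 21*x^2 + 2*x - 63
Second-derivative test at each critical point:
  f''(-5) = -48 < 0 → local maximum
  f''(-3) = 12 > 0 → local minimum
  f''(-2) = -15 < 0 → local maximum
  f''(3) = 240 > 0 → local minimum

Critical points: x = -5 (local maximum); x = -3 (local minimum); x = -2 (local maximum); x = 3 (local minimum)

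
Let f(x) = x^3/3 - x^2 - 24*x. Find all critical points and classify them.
f'(x) = x^2 - 2*x - 24

Solve f'(x) = 0:
  Factor: x^2 - 2*x - 24 = (x - 6)*(x + 4) = 0.
  ⇒ x = -4, 6

f''(x) = 2*x - 2
Second-derivative test at each critical point:
  f''(-4) = -10 < 0 → local maximum
  f''(6) = 10 > 0 → local minimum

Critical points: x = -4 (local maximum); x = 6 (local minimum)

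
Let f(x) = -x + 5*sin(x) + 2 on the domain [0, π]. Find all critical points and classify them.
f'(x) = 5*cos(x) - 1

Solve f'(x) = 0 on [0, π]:
  f'(x) = 0 ⇔ cos(x) = 1/5, i.e. x = ±arccos(1/5) + 2nπ; keep the solutions lying in [0, π].
  ⇒ x = acos(1/5) ≈ 1.3694

f''(x) = -5*sin(x)
Second-derivative test at each critical point:
  f''(1.3694) = -4.8990 < 0 → local maximum

Critical points: x = acos(1/5) ≈ 1.3694 (local maximum)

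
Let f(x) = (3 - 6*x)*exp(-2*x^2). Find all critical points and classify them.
f'(x) = 6*(2*x*(2*x - 1) - 1)*exp(-2*x^2)

Solve f'(x) = 0:
  f'(x) = (24*x^2 - 12*x - 6)·exp(-2*x^2) and exp(-2*x^2) > 0 for every x, so f'(x) = 0 ⇔ 24*x^2 - 12*x - 6 = 0.
  Factor: 24*x^2 - 12*x - 6 = 6*(4*x^2 - 2*x - 1); 4*x^2 - 2*x - 1 = 0 has no rational roots; quadratic formula: x = (2 ± √20)/8.
  ⇒ x = 1/4 - sqrt(5)/4 ≈ -0.3090, 1/4 + sqrt(5)/4 ≈ 0.8090

f''(x) = 12*(4*x^2*(1 - 2*x) + 6*x - 1)*exp(-2*x^2)
Second-derivative test at each critical point:
  f''(-0.3090) = -22.1678 < 0 → local maximum
  f''(0.8090) = 7.2472 > 0 → local minimum

Critical points: x = 1/4 - sqrt(5)/4 ≈ -0.3090 (local maximum); x = 1/4 + sqrt(5)/4 ≈ 0.8090 (local minimum)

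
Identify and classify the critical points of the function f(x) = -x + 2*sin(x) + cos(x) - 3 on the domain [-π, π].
f'(x) = -sin(x) + 2*cos(x) - 1

Solve f'(x) = 0 on [-π, π]:
  f'(x) = 0 ⇔ -sin(x) + 2*cos(x) = 1. Write the left side as R·cos(x + φ) with R = √(2² + 1²) = sqrt(5), cos φ = 2*sqrt(5)/5, sin φ = sqrt(5)/5; then cos(x + φ) = sqrt(5)/5. Solve for x and keep the solutions lying in [-π, π].
  ⇒ x = -pi/2 ≈ -1.5708, atan(3/4) ≈ 0.6435

f''(x) = -2*sin(x) - cos(x)
Second-derivative test at each critical point:
  f''(-1.5708) = 2 > 0 → local minimum
  f''(0.6435) = -2 < 0 → local maximum

Critical points: x = -pi/2 ≈ -1.5708 (local minimum); x = atan(3/4) ≈ 0.6435 (local maximum)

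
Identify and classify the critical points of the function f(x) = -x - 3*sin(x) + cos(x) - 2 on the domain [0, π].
f'(x) = -sin(x) - 3*cos(x) - 1

Solve f'(x) = 0 on [0, π]:
  f'(x) = 0 ⇔ -sin(x) - 3*cos(x) = 1. Write the left side as R·cos(x + φ) with R = √((-3)² + 1²) = sqrt(10), cos φ = -3*sqrt(10)/10, sin φ = sqrt(10)/10; then cos(x + φ) = sqrt(10)/10. Solve for x and keep the solutions lying in [0, π].
  ⇒ x = pi - atan(4/3) ≈ 2.2143

f''(x) = 3*sin(x) - cos(x)
Second-derivative test at each critical point:
  f''(2.2143) = 3 > 0 → local minimum

Critical points: x = pi - atan(4/3) ≈ 2.2143 (local minimum)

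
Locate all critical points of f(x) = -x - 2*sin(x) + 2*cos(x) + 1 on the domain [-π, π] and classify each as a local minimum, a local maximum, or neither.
f'(x) = -2*sqrt(2)*sin(x + pi/4) - 1

Solve f'(x) = 0 on [-π, π]:
  f'(x) = 0 ⇔ -2*sin(x) - 2*cos(x) = 1. Write the left side as R·cos(x + φ) with R = √((-2)² + 2²) = 2*sqrt(2), cos φ = -sqrt(2)/2, sin φ = sqrt(2)/2; then cos(x + φ) = sqrt(2)/4. Solve for x and keep the solutions lying in [-π, π].
  ⇒ x = atan((-sqrt(7) - 1)/(-1 + sqrt(7))) ≈ -1.1468, atan((-1 + sqrt(7))/(-sqrt(7) - 1)) + pi ≈ 2.7176

f''(x) = -2*sqrt(2)*cos(x + pi/4)
Second-derivative test at each critical point:
  f''(-1.1468) = -2.6458 < 0 → local maximum
  f''(2.7176) = 2.6458 > 0 → local minimum

Critical points: x = atan((-sqrt(7) - 1)/(-1 + sqrt(7))) ≈ -1.1468 (local maximum); x = atan((-1 + sqrt(7))/(-sqrt(7) - 1)) + pi ≈ 2.7176 (local minimum)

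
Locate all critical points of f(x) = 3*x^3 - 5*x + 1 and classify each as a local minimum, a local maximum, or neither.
f'(x) = 9*x^2 - 5

Solve f'(x) = 0:
  9*x^2 - 5 = 0 has no rational roots; quadratic formula: x = (0 ± √180)/18.
  ⇒ x = -sqrt(5)/3 ≈ -0.7454, sqrt(5)/3 ≈ 0.7454

f''(x) = 18*x
Second-derivative test at each critical point:
  f''(-0.7454) = -13.4164 < 0 → local maximum
  f''(0.7454) = 13.4164 > 0 → local minimum

Critical points: x = -sqrt(5)/3 ≈ -0.7454 (local maximum); x = sqrt(5)/3 ≈ 0.7454 (local minimum)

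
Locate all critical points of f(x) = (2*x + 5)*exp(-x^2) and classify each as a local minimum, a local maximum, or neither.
f'(x) = 2*(-x*(2*x + 5) + 1)*exp(-x^2)

Solve f'(x) = 0:
  f'(x) = (-4*x^2 - 10*x + 2)·exp(-x^2) and exp(-x^2) > 0 for every x, so f'(x) = 0 ⇔ -4*x^2 - 10*x + 2 = 0.
  Factor: -4*x^2 - 10*x + 2 = -2*(2*x^2 + 5*x - 1); 2*x^2 + 5*x - 1 = 0 has no rational roots; quadratic formula: x = (-5 ± √33)/4.
  ⇒ x = -sqrt(33)/4 - 5/4 ≈ -2.6861, -5/4 + sqrt(33)/4 ≈ 0.1861

f''(x) = 2*(2*x^2*(2*x + 5) - 6*x - 5)*exp(-x^2)
Second-derivative test at each critical point:
  f''(-2.6861) = 0.0084 > 0 → local minimum
  f''(0.1861) = -11.0979 < 0 → local maximum

Critical points: x = -sqrt(33)/4 - 5/4 ≈ -2.6861 (local minimum); x = -5/4 + sqrt(33)/4 ≈ 0.1861 (local maximum)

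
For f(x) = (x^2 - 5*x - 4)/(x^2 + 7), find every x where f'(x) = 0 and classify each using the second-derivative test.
f'(x) = (5*x^2 + 22*x - 35)/(x^4 + 14*x^2 + 49)

Solve f'(x) = 0:
  f'(x) = (5*x^2 + 22*x - 35)/(x^2 + 7)^2; the denominator is positive wherever f is defined, so f'(x) = 0 ⇔ 5*x^2 + 22*x - 35 = 0.
  5*x^2 + 22*x - 35 = 0 has no rational roots; quadratic formula: x = (-22 ± √1184)/10.
  ⇒ x = -2*sqrt(74)/5 - 11/5 ≈ -5.6409, -11/5 + 2*sqrt(74)/5 ≈ 1.2409

f''(x) = 2*(-5*x^3 - 33*x^2 + 105*x + 77)/(x^6 + 21*x^4 + 147*x^2 + 343)
Second-derivative test at each critical point:
  f''(-5.6409) = -0.0228 < 0 → local maximum
  f''(1.2409) = 0.4718 > 0 → local minimum

Critical points: x = -2*sqrt(74)/5 - 11/5 ≈ -5.6409 (local maximum); x = -11/5 + 2*sqrt(74)/5 ≈ 1.2409 (local minimum)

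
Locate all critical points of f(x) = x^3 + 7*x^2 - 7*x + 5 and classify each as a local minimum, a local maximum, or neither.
f'(x) = 3*x^2 + 14*x - 7

Solve f'(x) = 0:
  3*x^2 + 14*x - 7 = 0 has no rational roots; quadratic formula: x = (-14 ± √280)/6.
  ⇒ x = -sqrt(70)/3 - 7/3 ≈ -5.1222, -7/3 + sqrt(70)/3 ≈ 0.4555

f''(x) = 6*x + 14
Second-derivative test at each critical point:
  f''(-5.1222) = -16.7332 < 0 → local maximum
  f''(0.4555) = 16.7332 > 0 → local minimum

Critical points: x = -sqrt(70)/3 - 7/3 ≈ -5.1222 (local maximum); x = -7/3 + sqrt(70)/3 ≈ 0.4555 (local minimum)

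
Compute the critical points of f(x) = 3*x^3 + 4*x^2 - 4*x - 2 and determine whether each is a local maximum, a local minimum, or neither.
f'(x) = 9*x^2 + 8*x - 4

Solve f'(x) = 0:
  9*x^2 + 8*x - 4 = 0 has no rational roots; quadratic formula: x = (-8 ± √208)/18.
  ⇒ x = -2*sqrt(13)/9 - 4/9 ≈ -1.2457, -4/9 + 2*sqrt(13)/9 ≈ 0.3568

f''(x) = 18*x + 8
Second-derivative test at each critical point:
  f''(-1.2457) = -14.4222 < 0 → local maximum
  f''(0.3568) = 14.4222 > 0 → local minimum

Critical points: x = -2*sqrt(13)/9 - 4/9 ≈ -1.2457 (local maximum); x = -4/9 + 2*sqrt(13)/9 ≈ 0.3568 (local minimum)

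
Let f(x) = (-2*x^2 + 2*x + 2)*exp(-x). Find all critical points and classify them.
f'(x) = 2*x*(x - 3)*exp(-x)

Solve f'(x) = 0:
  f'(x) = (2*x^2 - 6*x)·exp(-x) and exp(-x) > 0 for every x, so f'(x) = 0 ⇔ 2*x^2 - 6*x = 0.
  Factor: 2*x^2 - 6*x = 2*x*(x - 3) = 0.
  ⇒ x = 0, 3

f''(x) = 2*(-x^2 + 5*x - 3)*exp(-x)
Second-derivative test at each critical point:
  f''(0) = -6 < 0 → local maximum
  f''(3) = 0.2987 > 0 → local minimum

Critical points: x = 0 (local maximum); x = 3 (local minimum)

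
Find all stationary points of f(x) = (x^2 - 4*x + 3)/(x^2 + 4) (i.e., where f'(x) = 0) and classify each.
f'(x) = 2*(2*x^2 + x - 8)/(x^4 + 8*x^2 + 16)

Solve f'(x) = 0:
  f'(x) = 2*(2*x^2 + x - 8)/(x^2 + 4)^2; the denominator is positive wherever f is defined, so f'(x) = 0 ⇔ 4*x^2 + 2*x - 16 = 0.
  Factor: 4*x^2 + 2*x - 16 = 2*(2*x^2 + x - 8); 2*x^2 + x - 8 = 0 has no rational roots; quadratic formula: x = (-1 ± √65)/4.
  ⇒ x = -sqrt(65)/4 - 1/4 ≈ -2.2656, -1/4 + sqrt(65)/4 ≈ 1.7656

f''(x) = 2*(-4*x^3 - 3*x^2 + 48*x + 4)/(x^6 + 12*x^4 + 48*x^2 + 64)
Second-derivative test at each critical point:
  f''(-2.2656) = -0.1933 < 0 → local maximum
  f''(1.7656) = 0.3183 > 0 → local minimum

Critical points: x = -sqrt(65)/4 - 1/4 ≈ -2.2656 (local maximum); x = -1/4 + sqrt(65)/4 ≈ 1.7656 (local minimum)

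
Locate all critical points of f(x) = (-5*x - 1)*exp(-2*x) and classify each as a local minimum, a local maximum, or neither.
f'(x) = (10*x - 3)*exp(-2*x)

Solve f'(x) = 0:
  f'(x) = (10*x - 3)·exp(-2*x) and exp(-2*x) > 0 for every x, so f'(x) = 0 ⇔ 10*x - 3 = 0.
  10*x - 3 = 0.
  ⇒ x = 3/10

f''(x) = 4*(4 - 5*x)*exp(-2*x)
Second-derivative test at each critical point:
  f''(3/10) = 5.4881 > 0 → local minimum

Critical points: x = 3/10 (local minimum)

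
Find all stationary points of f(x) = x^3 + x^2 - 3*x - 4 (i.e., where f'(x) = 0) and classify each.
f'(x) = 3*x^2 + 2*x - 3

Solve f'(x) = 0:
  3*x^2 + 2*x - 3 = 0 has no rational roots; quadratic formula: x = (-2 ± √40)/6.
  ⇒ x = -sqrt(10)/3 - 1/3 ≈ -1.3874, -1/3 + sqrt(10)/3 ≈ 0.7208

f''(x) = 6*x + 2
Second-derivative test at each critical point:
  f''(-1.3874) = -6.3246 < 0 → local maximum
  f''(0.7208) = 6.3246 > 0 → local minimum

Critical points: x = -sqrt(10)/3 - 1/3 ≈ -1.3874 (local maximum); x = -1/3 + sqrt(10)/3 ≈ 0.7208 (local minimum)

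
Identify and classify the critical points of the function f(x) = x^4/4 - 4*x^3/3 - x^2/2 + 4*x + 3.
f'(x) = x^3 - 4*x^2 - x + 4

Solve f'(x) = 0:
  Factor: x^3 - 4*x^2 - x + 4 = (x - 4)*(x - 1)*(x + 1) = 0.
  ⇒ x = -1, 1, 4

f''(x) = 3*x^2 - 8*x - 1
Second-derivative test at each critical point:
  f''(-1) = 10 > 0 → local minimum
  f''(1) = -6 < 0 → local maximum
  f''(4) = 15 > 0 → local minimum

Critical points: x = -1 (local minimum); x = 1 (local maximum); x = 4 (local minimum)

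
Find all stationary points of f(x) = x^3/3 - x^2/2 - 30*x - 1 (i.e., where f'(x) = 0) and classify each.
f'(x) = x^2 - x - 30

Solve f'(x) = 0:
  Factor: x^2 - x - 30 = (x - 6)*(x + 5) = 0.
  ⇒ x = -5, 6

f''(x) = 2*x - 1
Second-derivative test at each critical point:
  f''(-5) = -11 < 0 → local maximum
  f''(6) = 11 > 0 → local minimum

Critical points: x = -5 (local maximum); x = 6 (local minimum)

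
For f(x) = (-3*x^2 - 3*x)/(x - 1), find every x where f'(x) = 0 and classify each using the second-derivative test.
f'(x) = 3*(-x^2 + 2*x + 1)/(x^2 - 2*x + 1)

Solve f'(x) = 0:
  f'(x) = -3*(x^2 - 2*x - 1)/(x - 1)^2; the denominator is positive wherever f is defined, so f'(x) = 0 ⇔ -3*x^2 + 6*x + 3 = 0.
  Factor: -3*x^2 + 6*x + 3 = -3*(x^2 - 2*x - 1); x^2 - 2*x - 1 = 0 has no rational roots; quadratic formula: x = (2 ± √8)/2.
  ⇒ x = 1 - sqrt(2) ≈ -0.4142, 1 + sqrt(2) ≈ 2.4142

f''(x) = -12/(x^3 - 3*x^2 + 3*x - 1)
Second-derivative test at each critical point:
  f''(-0.4142) = 4.2426 > 0 → local minimum
  f''(2.4142) = -4.2426 < 0 → local maximum

Critical points: x = 1 - sqrt(2) ≈ -0.4142 (local minimum); x = 1 + sqrt(2) ≈ 2.4142 (local maximum)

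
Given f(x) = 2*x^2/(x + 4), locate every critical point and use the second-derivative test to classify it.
f'(x) = 2*x*(x + 8)/(x^2 + 8*x + 16)

Solve f'(x) = 0:
  f'(x) = 2*x*(x + 8)/(x + 4)^2; the denominator is positive wherever f is defined, so f'(x) = 0 ⇔ 2*x^2 + 16*x = 0.
  Factor: 2*x^2 + 16*x = 2*x*(x + 8) = 0.
  ⇒ x = -8, 0

f''(x) = 64/(x^3 + 12*x^2 + 48*x + 64)
Second-derivative test at each critical point:
  f''(-8) = -1 < 0 → local maximum
  f''(0) = 1 > 0 → local minimum

Critical points: x = -8 (local maximum); x = 0 (local minimum)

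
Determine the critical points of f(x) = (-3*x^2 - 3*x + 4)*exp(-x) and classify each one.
f'(x) = (3*x^2 - 3*x - 7)*exp(-x)

Solve f'(x) = 0:
  f'(x) = (3*x^2 - 3*x - 7)·exp(-x) and exp(-x) > 0 for every x, so f'(x) = 0 ⇔ 3*x^2 - 3*x - 7 = 0.
  3*x^2 - 3*x - 7 = 0 has no rational roots; quadratic formula: x = (3 ± √93)/6.
  ⇒ x = 1/2 - sqrt(93)/6 ≈ -1.1073, 1/2 + sqrt(93)/6 ≈ 2.1073

f''(x) = (-3*x^2 + 9*x + 4)*exp(-x)
Second-derivative test at each critical point:
  f''(-1.1073) = -29.1827 < 0 → local maximum
  f''(2.1073) = 1.1724 > 0 → local minimum

Critical points: x = 1/2 - sqrt(93)/6 ≈ -1.1073 (local maximum); x = 1/2 + sqrt(93)/6 ≈ 2.1073 (local minimum)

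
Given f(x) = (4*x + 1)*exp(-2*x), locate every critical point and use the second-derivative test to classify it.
f'(x) = 2*(1 - 4*x)*exp(-2*x)

Solve f'(x) = 0:
  f'(x) = (2 - 8*x)·exp(-2*x) and exp(-2*x) > 0 for every x, so f'(x) = 0 ⇔ 2 - 8*x = 0.
  Factor: 2 - 8*x = -2*(4*x - 1) = 0.
  ⇒ x = 1/4

f''(x) = 4*(4*x - 3)*exp(-2*x)
Second-derivative test at each critical point:
  f''(1/4) = -4.8522 < 0 → local maximum

Critical points: x = 1/4 (local maximum)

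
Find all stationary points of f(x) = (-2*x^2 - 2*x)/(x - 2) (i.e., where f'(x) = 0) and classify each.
f'(x) = 2*(-x^2 + 4*x + 2)/(x^2 - 4*x + 4)

Solve f'(x) = 0:
  f'(x) = -2*(x^2 - 4*x - 2)/(x - 2)^2; the denominator is positive wherever f is defined, so f'(x) = 0 ⇔ -2*x^2 + 8*x + 4 = 0.
  Factor: -2*x^2 + 8*x + 4 = -2*(x^2 - 4*x - 2); x^2 - 4*x - 2 = 0 has no rational roots; quadratic formula: x = (4 ± √24)/2.
  ⇒ x = 2 - sqrt(6) ≈ -0.4495, 2 + sqrt(6) ≈ 4.4495

f''(x) = -24/(x^3 - 6*x^2 + 12*x - 8)
Second-derivative test at each critical point:
  f''(-0.4495) = 1.6330 > 0 → local minimum
  f''(4.4495) = -1.6330 < 0 → local maximum

Critical points: x = 2 - sqrt(6) ≈ -0.4495 (local minimum); x = 2 + sqrt(6) ≈ 4.4495 (local maximum)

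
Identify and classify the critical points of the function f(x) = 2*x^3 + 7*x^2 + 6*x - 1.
f'(x) = 6*x^2 + 14*x + 6

Solve f'(x) = 0:
  Factor: 6*x^2 + 14*x + 6 = 2*(3*x^2 + 7*x + 3); 3*x^2 + 7*x + 3 = 0 has no rational roots; quadratic formula: x = (-7 ± √13)/6.
  ⇒ x = -7/6 - sqrt(13)/6 ≈ -1.7676, -7/6 + sqrt(13)/6 ≈ -0.5657

f''(x) = 12*x + 14
Second-derivative test at each critical point:
  f''(-1.7676) = -7.2111 < 0 → local maximum
  f''(-0.5657) = 7.2111 > 0 → local minimum

Critical points: x = -7/6 - sqrt(13)/6 ≈ -1.7676 (local maximum); x = -7/6 + sqrt(13)/6 ≈ -0.5657 (local minimum)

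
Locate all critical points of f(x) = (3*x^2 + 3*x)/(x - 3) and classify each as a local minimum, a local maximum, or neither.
f'(x) = 3*(x^2 - 6*x - 3)/(x^2 - 6*x + 9)

Solve f'(x) = 0:
  f'(x) = 3*(x^2 - 6*x - 3)/(x - 3)^2; the denominator is positive wherever f is defined, so f'(x) = 0 ⇔ 3*x^2 - 18*x - 9 = 0.
  Factor: 3*x^2 - 18*x - 9 = 3*(x^2 - 6*x - 3); x^2 - 6*x - 3 = 0 has no rational roots; quadratic formula: x = (6 ± √48)/2.
  ⇒ x = 3 - 2*sqrt(3) ≈ -0.4641, 3 + 2*sqrt(3) ≈ 6.4641

f''(x) = 72/(x^3 - 9*x^2 + 27*x - 27)
Second-derivative test at each critical point:
  f''(-0.4641) = -1.7321 < 0 → local maximum
  f''(6.4641) = 1.7321 > 0 → local minimum

Critical points: x = 3 - 2*sqrt(3) ≈ -0.4641 (local maximum); x = 3 + 2*sqrt(3) ≈ 6.4641 (local minimum)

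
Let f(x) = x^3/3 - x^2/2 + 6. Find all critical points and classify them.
f'(x) = x*(x - 1)

Solve f'(x) = 0:
  Factor: x^2 - x = x*(x - 1) = 0.
  ⇒ x = 0, 1

f''(x) = 2*x - 1
Second-derivative test at each critical point:
  f''(0) = -1 < 0 → local maximum
  f''(1) = 1 > 0 → local minimum

Critical points: x = 0 (local maximum); x = 1 (local minimum)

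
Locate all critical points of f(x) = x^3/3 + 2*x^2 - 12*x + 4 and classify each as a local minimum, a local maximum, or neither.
f'(x) = x^2 + 4*x - 12

Solve f'(x) = 0:
  Factor: x^2 + 4*x - 12 = (x - 2)*(x + 6) = 0.
  ⇒ x = -6, 2

f''(x) = 2*x + 4
Second-derivative test at each critical point:
  f''(-6) = -8 < 0 → local maximum
  f''(2) = 8 > 0 → local minimum

Critical points: x = -6 (local maximum); x = 2 (local minimum)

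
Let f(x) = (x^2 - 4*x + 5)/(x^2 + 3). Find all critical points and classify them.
f'(x) = 4*(x^2 - x - 3)/(x^4 + 6*x^2 + 9)

Solve f'(x) = 0:
  f'(x) = 4*(x^2 - x - 3)/(x^2 + 3)^2; the denominator is positive wherever f is defined, so f'(x) = 0 ⇔ 4*x^2 - 4*x - 12 = 0.
  Factor: 4*x^2 - 4*x - 12 = 4*(x^2 - x - 3); x^2 - x - 3 = 0 has no rational roots; quadratic formula: x = (1 ± √13)/2.
  ⇒ x = 1/2 - sqrt(13)/2 ≈ -1.3028, 1/2 + sqrt(13)/2 ≈ 2.3028

f''(x) = 4*(-2*x^3 + 3*x^2 + 18*x - 3)/(x^6 + 9*x^4 + 27*x^2 + 27)
Second-derivative test at each critical point:
  f''(-1.3028) = -0.6537 < 0 → local maximum
  f''(2.3028) = 0.2092 > 0 → local minimum

Critical points: x = 1/2 - sqrt(13)/2 ≈ -1.3028 (local maximum); x = 1/2 + sqrt(13)/2 ≈ 2.3028 (local minimum)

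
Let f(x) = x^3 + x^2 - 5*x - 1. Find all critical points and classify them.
f'(x) = 3*x^2 + 2*x - 5

Solve f'(x) = 0:
  Factor: 3*x^2 + 2*x - 5 = (x - 1)*(3*x + 5) = 0.
  ⇒ x = -5/3, 1

f''(x) = 6*x + 2
Second-derivative test at each critical point:
  f''(-5/3) = -8 < 0 → local maximum
  f''(1) = 8 > 0 → local minimum

Critical points: x = -5/3 (local maximum); x = 1 (local minimum)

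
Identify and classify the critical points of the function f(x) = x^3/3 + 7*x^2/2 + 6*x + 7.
f'(x) = x^2 + 7*x + 6

Solve f'(x) = 0:
  Factor: x^2 + 7*x + 6 = (x + 1)*(x + 6) = 0.
  ⇒ x = -6, -1

f''(x) = 2*x + 7
Second-derivative test at each critical point:
  f''(-6) = -5 < 0 → local maximum
  f''(-1) = 5 > 0 → local minimum

Critical points: x = -6 (local maximum); x = -1 (local minimum)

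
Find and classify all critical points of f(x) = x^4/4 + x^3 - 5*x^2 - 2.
f'(x) = x*(x^2 + 3*x - 10)

Solve f'(x) = 0:
  Factor: x^3 + 3*x^2 - 10*x = x*(x - 2)*(x + 5) = 0.
  ⇒ x = -5, 0, 2

f''(x) = 3*x^2 + 6*x - 10
Second-derivative test at each critical point:
  f''(-5) = 35 > 0 → local minimum
  f''(0) = -10 < 0 → local maximum
  f''(2) = 14 > 0 → local minimum

Critical points: x = -5 (local minimum); x = 0 (local maximum); x = 2 (local minimum)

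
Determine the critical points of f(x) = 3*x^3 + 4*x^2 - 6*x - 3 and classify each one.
f'(x) = 9*x^2 + 8*x - 6

Solve f'(x) = 0:
  9*x^2 + 8*x - 6 = 0 has no rational roots; quadratic formula: x = (-8 ± √280)/18.
  ⇒ x = -sqrt(70)/9 - 4/9 ≈ -1.3741, -4/9 + sqrt(70)/9 ≈ 0.4852

f''(x) = 18*x + 8
Second-derivative test at each critical point:
  f''(-1.3741) = -16.7332 < 0 → local maximum
  f''(0.4852) = 16.7332 > 0 → local minimum

Critical points: x = -sqrt(70)/9 - 4/9 ≈ -1.3741 (local maximum); x = -4/9 + sqrt(70)/9 ≈ 0.4852 (local minimum)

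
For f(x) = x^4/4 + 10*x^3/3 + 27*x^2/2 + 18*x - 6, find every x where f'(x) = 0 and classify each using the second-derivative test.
f'(x) = x^3 + 10*x^2 + 27*x + 18

Solve f'(x) = 0:
  Factor: x^3 + 10*x^2 + 27*x + 18 = (x + 1)*(x + 3)*(x + 6) = 0.
  ⇒ x = -6, -3, -1

f''(x) = 3*x^2 + 20*x + 27
Second-derivative test at each critical point:
  f''(-6) = 15 > 0 → local minimum
  f''(-3) = -6 < 0 → local maximum
  f''(-1) = 10 > 0 → local minimum

Critical points: x = -6 (local minimum); x = -3 (local maximum); x = -1 (local minimum)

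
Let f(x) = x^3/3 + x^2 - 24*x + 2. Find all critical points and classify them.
f'(x) = x^2 + 2*x - 24

Solve f'(x) = 0:
  Factor: x^2 + 2*x - 24 = (x - 4)*(x + 6) = 0.
  ⇒ x = -6, 4

f''(x) = 2*x + 2
Second-derivative test at each critical point:
  f''(-6) = -10 < 0 → local maximum
  f''(4) = 10 > 0 → local minimum

Critical points: x = -6 (local maximum); x = 4 (local minimum)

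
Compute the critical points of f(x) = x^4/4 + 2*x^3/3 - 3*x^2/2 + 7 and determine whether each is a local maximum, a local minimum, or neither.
f'(x) = x*(x^2 + 2*x - 3)

Solve f'(x) = 0:
  Factor: x^3 + 2*x^2 - 3*x = x*(x - 1)*(x + 3) = 0.
  ⇒ x = -3, 0, 1

f''(x) = 3*x^2 + 4*x - 3
Second-derivative test at each critical point:
  f''(-3) = 12 > 0 → local minimum
  f''(0) = -3 < 0 → local maximum
  f''(1) = 4 > 0 → local minimum

Critical points: x = -3 (local minimum); x = 0 (local maximum); x = 1 (local minimum)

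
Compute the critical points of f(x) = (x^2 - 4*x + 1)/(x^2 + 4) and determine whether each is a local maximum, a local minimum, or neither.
f'(x) = 2*(2*x^2 + 3*x - 8)/(x^4 + 8*x^2 + 16)

Solve f'(x) = 0:
  f'(x) = 2*(2*x^2 + 3*x - 8)/(x^2 + 4)^2; the denominator is positive wherever f is defined, so f'(x) = 0 ⇔ 4*x^2 + 6*x - 16 = 0.
  Factor: 4*x^2 + 6*x - 16 = 2*(2*x^2 + 3*x - 8); 2*x^2 + 3*x - 8 = 0 has no rational roots; quadratic formula: x = (-3 ± √73)/4.
  ⇒ x = -sqrt(73)/4 - 3/4 ≈ -2.8860, -3/4 + sqrt(73)/4 ≈ 1.3860

f''(x) = 2*(-4*x^3 - 9*x^2 + 48*x + 12)/(x^6 + 12*x^4 + 48*x^2 + 64)
Second-derivative test at each critical point:
  f''(-2.8860) = -0.1124 < 0 → local maximum
  f''(1.3860) = 0.4874 > 0 → local minimum

Critical points: x = -sqrt(73)/4 - 3/4 ≈ -2.8860 (local maximum); x = -3/4 + sqrt(73)/4 ≈ 1.3860 (local minimum)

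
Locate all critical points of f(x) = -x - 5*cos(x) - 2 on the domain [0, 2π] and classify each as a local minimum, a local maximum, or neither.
f'(x) = 5*sin(x) - 1

Solve f'(x) = 0 on [0, 2π]:
  f'(x) = 0 ⇔ sin(x) = 1/5, i.e. x = arcsin(1/5) + 2nπ or x = π − arcsin(1/5) + 2nπ; keep the solutions lying in [0, 2π].
  ⇒ x = asin(1/5) ≈ 0.2014, pi - asin(1/5) ≈ 2.9402

f''(x) = 5*cos(x)
Second-derivative test at each critical point:
  f''(0.2014) = 4.8990 > 0 → local minimum
  f''(2.9402) = -4.8990 < 0 → local maximum

Critical points: x = asin(1/5) ≈ 0.2014 (local minimum); x = pi - asin(1/5) ≈ 2.9402 (local maximum)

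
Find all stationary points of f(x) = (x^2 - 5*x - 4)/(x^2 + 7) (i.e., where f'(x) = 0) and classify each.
f'(x) = (5*x^2 + 22*x - 35)/(x^4 + 14*x^2 + 49)

Solve f'(x) = 0:
  f'(x) = (5*x^2 + 22*x - 35)/(x^2 + 7)^2; the denominator is positive wherever f is defined, so f'(x) = 0 ⇔ 5*x^2 + 22*x - 35 = 0.
  5*x^2 + 22*x - 35 = 0 has no rational roots; quadratic formula: x = (-22 ± √1184)/10.
  ⇒ x = -2*sqrt(74)/5 - 11/5 ≈ -5.6409, -11/5 + 2*sqrt(74)/5 ≈ 1.2409

f''(x) = 2*(-5*x^3 - 33*x^2 + 105*x + 77)/(x^6 + 21*x^4 + 147*x^2 + 343)
Second-derivative test at each critical point:
  f''(-5.6409) = -0.0228 < 0 → local maximum
  f''(1.2409) = 0.4718 > 0 → local minimum

Critical points: x = -2*sqrt(74)/5 - 11/5 ≈ -5.6409 (local maximum); x = -11/5 + 2*sqrt(74)/5 ≈ 1.2409 (local minimum)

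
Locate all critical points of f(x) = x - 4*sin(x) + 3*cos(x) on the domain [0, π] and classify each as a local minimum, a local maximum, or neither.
f'(x) = -3*sin(x) - 4*cos(x) + 1

Solve f'(x) = 0 on [0, π]:
  f'(x) = 0 ⇔ -3*sin(x) - 4*cos(x) = -1. Write the left side as R·cos(x + φ) with R = √((-4)² + 3²) = 5, cos φ = -4/5, sin φ = 3/5; then cos(x + φ) = -1/5. Solve for x and keep the solutions lying in [0, π].
  ⇒ x = atan((3 + 8*sqrt(6))/(4 - 6*sqrt(6))) + pi ≈ 2.0129

f''(x) = 4*sin(x) - 3*cos(x)
Second-derivative test at each critical point:
  f''(2.0129) = 4.8990 > 0 → local minimum

Critical points: x = atan((3 + 8*sqrt(6))/(4 - 6*sqrt(6))) + pi ≈ 2.0129 (local minimum)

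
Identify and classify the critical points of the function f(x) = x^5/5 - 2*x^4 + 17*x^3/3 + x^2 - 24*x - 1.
f'(x) = x^4 - 8*x^3 + 17*x^2 + 2*x - 24

Solve f'(x) = 0:
  Factor: x^4 - 8*x^3 + 17*x^2 + 2*x - 24 = (x - 4)*(x - 3)*(x - 2)*(x + 1) = 0.
  ⇒ x = -1, 2, 3, 4

f''(x) = 4*x^3 - 24*x^2 + 34*x + 2
Second-derivative test at each critical point:
  f''(-1) = -60 < 0 → local maximum
  f''(2) = 6 > 0 → local minimum
  f''(3) = -4 < 0 → local maximum
  f''(4) = 10 > 0 → local minimum

Critical points: x = -1 (local maximum); x = 2 (local minimum); x = 3 (local maximum); x = 4 (local minimum)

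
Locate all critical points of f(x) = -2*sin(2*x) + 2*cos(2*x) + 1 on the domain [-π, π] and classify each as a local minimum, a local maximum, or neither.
f'(x) = -4*sqrt(2)*sin(2*x + pi/4)

Solve f'(x) = 0 on [-π, π]:
  f'(x) = 0 ⇔ -2*cos(2*x) = 2*sin(2*x) ⇔ tan(2*x) = -1, i.e. 2*x = arctan(-1) + nπ; keep the solutions lying in [-π, π].
  ⇒ x = -5*pi/8 ≈ -1.9635, -pi/8 ≈ -0.3927, 3*pi/8 ≈ 1.1781, 7*pi/8 ≈ 2.7489

f''(x) = -8*sqrt(2)*cos(2*x + pi/4)
Second-derivative test at each critical point:
  f''(-1.9635) = 11.3137 > 0 → local minimum
  f''(-0.3927) = -11.3137 < 0 → local maximum
  f''(1.1781) = 11.3137 > 0 → local minimum
  f''(2.7489) = -11.3137 < 0 → local maximum

Critical points: x = -5*pi/8 ≈ -1.9635 (local minimum); x = -pi/8 ≈ -0.3927 (local maximum); x = 3*pi/8 ≈ 1.1781 (local minimum); x = 7*pi/8 ≈ 2.7489 (local maximum)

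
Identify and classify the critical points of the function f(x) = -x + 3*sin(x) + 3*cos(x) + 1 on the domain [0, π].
f'(x) = 3*sqrt(2)*cos(x + pi/4) - 1

Solve f'(x) = 0 on [0, π]:
  f'(x) = 0 ⇔ -3*sin(x) + 3*cos(x) = 1. Write the left side as R·cos(x + φ) with R = √(3² + 3²) = 3*sqrt(2), cos φ = sqrt(2)/2, sin φ = sqrt(2)/2; then cos(x + φ) = sqrt(2)/6. Solve for x and keep the solutions lying in [0, π].
  ⇒ x = atan((-1 + sqrt(17))/(1 + sqrt(17))) ≈ 0.5475

f''(x) = -3*sqrt(2)*sin(x + pi/4)
Second-derivative test at each critical point:
  f''(0.5475) = -4.1231 < 0 → local maximum

Critical points: x = atan((-1 + sqrt(17))/(1 + sqrt(17))) ≈ 0.5475 (local maximum)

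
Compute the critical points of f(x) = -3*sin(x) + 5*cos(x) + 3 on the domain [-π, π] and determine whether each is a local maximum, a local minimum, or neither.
f'(x) = -5*sin(x) - 3*cos(x)

Solve f'(x) = 0 on [-π, π]:
  f'(x) = 0 ⇔ -3*cos(x) = 5*sin(x) ⇔ tan(x) = -3/5, i.e. x = arctan(-3/5) + nπ; keep the solutions lying in [-π, π].
  ⇒ x = -atan(3/5) ≈ -0.5404, pi - atan(3/5) ≈ 2.6012

f''(x) = 3*sin(x) - 5*cos(x)
Second-derivative test at each critical point:
  f''(-0.5404) = -5.8310 < 0 → local maximum
  f''(2.6012) = 5.8310 > 0 → local minimum

Critical points: x = -atan(3/5) ≈ -0.5404 (local maximum); x = pi - atan(3/5) ≈ 2.6012 (local minimum)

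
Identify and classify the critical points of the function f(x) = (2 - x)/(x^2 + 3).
f'(x) = (-x^2 + 2*x*(x - 2) - 3)/(x^2 + 3)^2

Solve f'(x) = 0:
  f'(x) = (x^2 - 4*x - 3)/(x^2 + 3)^2; the denominator is positive wherever f is defined, so f'(x) = 0 ⇔ x^2 - 4*x - 3 = 0.
  x^2 - 4*x - 3 = 0 has no rational roots; quadratic formula: x = (4 ± √28)/2.
  ⇒ x = 2 - sqrt(7) ≈ -0.6458, 2 + sqrt(7) ≈ 4.6458

f''(x) = 2*(4*x^2*(2 - x) + (3*x - 2)*(x^2 + 3))/(x^2 + 3)^3
Second-derivative test at each critical point:
  f''(-0.6458) = -0.4532 < 0 → local maximum
  f''(4.6458) = 0.0088 > 0 → local minimum

Critical points: x = 2 - sqrt(7) ≈ -0.6458 (local maximum); x = 2 + sqrt(7) ≈ 4.6458 (local minimum)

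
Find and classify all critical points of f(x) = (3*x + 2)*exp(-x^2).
f'(x) = (-2*x*(3*x + 2) + 3)*exp(-x^2)

Solve f'(x) = 0:
  f'(x) = (-6*x^2 - 4*x + 3)·exp(-x^2) and exp(-x^2) > 0 for every x, so f'(x) = 0 ⇔ -6*x^2 - 4*x + 3 = 0.
  6*x^2 + 4*x - 3 = 0 has no rational roots; quadratic formula: x = (-4 ± √88)/12.
  ⇒ x = -sqrt(22)/6 - 1/3 ≈ -1.1151, -1/3 + sqrt(22)/6 ≈ 0.4484

f''(x) = 2*(2*x^2*(3*x + 2) - 9*x - 2)*exp(-x^2)
Second-derivative test at each critical point:
  f''(-1.1151) = 2.7055 > 0 → local minimum
  f''(0.4484) = -7.6722 < 0 → local maximum

Critical points: x = -sqrt(22)/6 - 1/3 ≈ -1.1151 (local minimum); x = -1/3 + sqrt(22)/6 ≈ 0.4484 (local maximum)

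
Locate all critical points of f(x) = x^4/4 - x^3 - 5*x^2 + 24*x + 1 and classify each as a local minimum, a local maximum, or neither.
f'(x) = x^3 - 3*x^2 - 10*x + 24

Solve f'(x) = 0:
  Factor: x^3 - 3*x^2 - 10*x + 24 = (x - 4)*(x - 2)*(x + 3) = 0.
  ⇒ x = -3, 2, 4

f''(x) = 3*x^2 - 6*x - 10
Second-derivative test at each critical point:
  f''(-3) = 35 > 0 → local minimum
  f''(2) = -10 < 0 → local maximum
  f''(4) = 14 > 0 → local minimum

Critical points: x = -3 (local minimum); x = 2 (local maximum); x = 4 (local minimum)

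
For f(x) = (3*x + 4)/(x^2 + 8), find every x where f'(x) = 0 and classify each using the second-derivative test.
f'(x) = (-3*x^2 - 8*x + 24)/(x^4 + 16*x^2 + 64)

Solve f'(x) = 0:
  f'(x) = -(3*x^2 + 8*x - 24)/(x^2 + 8)^2; the denominator is positive wherever f is defined, so f'(x) = 0 ⇔ -3*x^2 - 8*x + 24 = 0.
  3*x^2 + 8*x - 24 = 0 has no rational roots; quadratic formula: x = (-8 ± √352)/6.
  ⇒ x = -2*sqrt(22)/3 - 4/3 ≈ -4.4603, -4/3 + 2*sqrt(22)/3 ≈ 1.7936

f''(x) = 2*(4*x^2*(3*x + 4) - (9*x + 4)*(x^2 + 8))/(x^2 + 8)^3
Second-derivative test at each critical point:
  f''(-4.4603) = 0.0241 > 0 → local minimum
  f''(1.7936) = -0.1491 < 0 → local maximum

Critical points: x = -2*sqrt(22)/3 - 4/3 ≈ -4.4603 (local minimum); x = -4/3 + 2*sqrt(22)/3 ≈ 1.7936 (local maximum)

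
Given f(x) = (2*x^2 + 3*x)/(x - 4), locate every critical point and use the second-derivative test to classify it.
f'(x) = 2*(x^2 - 8*x - 6)/(x^2 - 8*x + 16)

Solve f'(x) = 0:
  f'(x) = 2*(x^2 - 8*x - 6)/(x - 4)^2; the denominator is positive wherever f is defined, so f'(x) = 0 ⇔ 2*x^2 - 16*x - 12 = 0.
  Factor: 2*x^2 - 16*x - 12 = 2*(x^2 - 8*x - 6); x^2 - 8*x - 6 = 0 has no rational roots; quadratic formula: x = (8 ± √88)/2.
  ⇒ x = 4 - sqrt(22) ≈ -0.6904, 4 + sqrt(22) ≈ 8.6904

f''(x) = 88/(x^3 - 12*x^2 + 48*x - 64)
Second-derivative test at each critical point:
  f''(-0.6904) = -0.8528 < 0 → local maximum
  f''(8.6904) = 0.8528 > 0 → local minimum

Critical points: x = 4 - sqrt(22) ≈ -0.6904 (local maximum); x = 4 + sqrt(22) ≈ 8.6904 (local minimum)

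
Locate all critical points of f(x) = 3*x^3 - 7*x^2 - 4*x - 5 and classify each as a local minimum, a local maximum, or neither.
f'(x) = 9*x^2 - 14*x - 4

Solve f'(x) = 0:
  9*x^2 - 14*x - 4 = 0 has no rational roots; quadratic formula: x = (14 ± √340)/18.
  ⇒ x = 7/9 - sqrt(85)/9 ≈ -0.2466, 7/9 + sqrt(85)/9 ≈ 1.8022

f''(x) = 18*x - 14
Second-derivative test at each critical point:
  f''(-0.2466) = -18.4391 < 0 → local maximum
  f''(1.8022) = 18.4391 > 0 → local minimum

Critical points: x = 7/9 - sqrt(85)/9 ≈ -0.2466 (local maximum); x = 7/9 + sqrt(85)/9 ≈ 1.8022 (local minimum)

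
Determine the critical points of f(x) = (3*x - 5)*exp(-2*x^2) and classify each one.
f'(x) = (-4*x*(3*x - 5) + 3)*exp(-2*x^2)

Solve f'(x) = 0:
  f'(x) = (-12*x^2 + 20*x + 3)·exp(-2*x^2) and exp(-2*x^2) > 0 for every x, so f'(x) = 0 ⇔ -12*x^2 + 20*x + 3 = 0.
  12*x^2 - 20*x - 3 = 0 has no rational roots; quadratic formula: x = (20 ± √544)/24.
  ⇒ x = 5/6 - sqrt(34)/6 ≈ -0.1385, 5/6 + sqrt(34)/6 ≈ 1.8052

f''(x) = 4*(4*x^2*(3*x - 5) - 9*x + 5)*exp(-2*x^2)
Second-derivative test at each critical point:
  f''(-0.1385) = 22.4460 > 0 → local minimum
  f''(1.8052) = -0.0345 < 0 → local maximum

Critical points: x = 5/6 - sqrt(34)/6 ≈ -0.1385 (local minimum); x = 5/6 + sqrt(34)/6 ≈ 1.8052 (local maximum)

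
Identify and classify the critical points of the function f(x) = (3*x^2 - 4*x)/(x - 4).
f'(x) = (3*x^2 - 24*x + 16)/(x^2 - 8*x + 16)

Solve f'(x) = 0:
  f'(x) = (3*x^2 - 24*x + 16)/(x - 4)^2; the denominator is positive wherever f is defined, so f'(x) = 0 ⇔ 3*x^2 - 24*x + 16 = 0.
  3*x^2 - 24*x + 16 = 0 has no rational roots; quadratic formula: x = (24 ± √384)/6.
  ⇒ x = 4 - 4*sqrt(6)/3 ≈ 0.7340, 4*sqrt(6)/3 + 4 ≈ 7.2660

f''(x) = 64/(x^3 - 12*x^2 + 48*x - 64)
Second-derivative test at each critical point:
  f''(0.7340) = -1.8371 < 0 → local maximum
  f''(7.2660) = 1.8371 > 0 → local minimum

Critical points: x = 4 - 4*sqrt(6)/3 ≈ 0.7340 (local maximum); x = 4*sqrt(6)/3 + 4 ≈ 7.2660 (local minimum)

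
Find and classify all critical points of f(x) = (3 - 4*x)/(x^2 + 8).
f'(x) = 2*(2*x^2 - 3*x - 16)/(x^4 + 16*x^2 + 64)

Solve f'(x) = 0:
  f'(x) = 2*(2*x^2 - 3*x - 16)/(x^2 + 8)^2; the denominator is positive wherever f is defined, so f'(x) = 0 ⇔ 4*x^2 - 6*x - 32 = 0.
  Factor: 4*x^2 - 6*x - 32 = 2*(2*x^2 - 3*x - 16); 2*x^2 - 3*x - 16 = 0 has no rational roots; quadratic formula: x = (3 ± √137)/4.
  ⇒ x = 3/4 - sqrt(137)/4 ≈ -2.1762, 3/4 + sqrt(137)/4 ≈ 3.6762

f''(x) = 2*(4*x^2*(3 - 4*x) + 3*(4*x - 1)*(x^2 + 8))/(x^2 + 8)^3
Second-derivative test at each critical point:
  f''(-2.1762) = -0.1443 < 0 → local maximum
  f''(3.6762) = 0.0506 > 0 → local minimum

Critical points: x = 3/4 - sqrt(137)/4 ≈ -2.1762 (local maximum); x = 3/4 + sqrt(137)/4 ≈ 3.6762 (local minimum)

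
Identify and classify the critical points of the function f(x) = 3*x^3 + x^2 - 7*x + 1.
f'(x) = 9*x^2 + 2*x - 7

Solve f'(x) = 0:
  Factor: 9*x^2 + 2*x - 7 = (x + 1)*(9*x - 7) = 0.
  ⇒ x = -1, 7/9

f''(x) = 18*x + 2
Second-derivative test at each critical point:
  f''(-1) = -16 < 0 → local maximum
  f''(7/9) = 16 > 0 → local minimum

Critical points: x = -1 (local maximum); x = 7/9 (local minimum)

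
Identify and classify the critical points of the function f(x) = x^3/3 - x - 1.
f'(x) = x^2 - 1

Solve f'(x) = 0:
  Factor: x^2 - 1 = (x - 1)*(x + 1) = 0.
  ⇒ x = -1, 1

f''(x) = 2*x
Second-derivative test at each critical point:
  f''(-1) = -2 < 0 → local maximum
  f''(1) = 2 > 0 → local minimum

Critical points: x = -1 (local maximum); x = 1 (local minimum)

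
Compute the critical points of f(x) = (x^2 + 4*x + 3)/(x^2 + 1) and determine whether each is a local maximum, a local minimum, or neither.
f'(x) = 4*(-x^2 - x + 1)/(x^4 + 2*x^2 + 1)

Solve f'(x) = 0:
  f'(x) = -4*(x^2 + x - 1)/(x^2 + 1)^2; the denominator is positive wherever f is defined, so f'(x) = 0 ⇔ -4*x^2 - 4*x + 4 = 0.
  Factor: -4*x^2 - 4*x + 4 = -4*(x^2 + x - 1); x^2 + x - 1 = 0 has no rational roots; quadratic formula: x = (-1 ± √5)/2.
  ⇒ x = -sqrt(5)/2 - 1/2 ≈ -1.6180, -1/2 + sqrt(5)/2 ≈ 0.6180

f''(x) = 4*(2*x^3 + 3*x^2 - 6*x - 1)/(x^6 + 3*x^4 + 3*x^2 + 1)
Second-derivative test at each critical point:
  f''(-1.6180) = 0.6833 > 0 → local minimum
  f''(0.6180) = -4.6833 < 0 → local maximum

Critical points: x = -sqrt(5)/2 - 1/2 ≈ -1.6180 (local minimum); x = -1/2 + sqrt(5)/2 ≈ 0.6180 (local maximum)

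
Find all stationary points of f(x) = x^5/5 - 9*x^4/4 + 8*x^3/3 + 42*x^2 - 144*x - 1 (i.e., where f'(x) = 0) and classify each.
f'(x) = x^4 - 9*x^3 + 8*x^2 + 84*x - 144

Solve f'(x) = 0:
  Factor: x^4 - 9*x^3 + 8*x^2 + 84*x - 144 = (x - 6)*(x - 4)*(x - 2)*(x + 3) = 0.
  ⇒ x = -3, 2, 4, 6

f''(x) = 4*x^3 - 27*x^2 + 16*x + 84
Second-derivative test at each critical point:
  f''(-3) = -315 < 0 → local maximum
  f''(2) = 40 > 0 → local minimum
  f''(4) = -28 < 0 → local maximum
  f''(6) = 72 > 0 → local minimum

Critical points: x = -3 (local maximum); x = 2 (local minimum); x = 4 (local maximum); x = 6 (local minimum)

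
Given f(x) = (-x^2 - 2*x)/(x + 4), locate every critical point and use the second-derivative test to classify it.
f'(x) = (-x^2 - 8*x - 8)/(x^2 + 8*x + 16)

Solve f'(x) = 0:
  f'(x) = -(x^2 + 8*x + 8)/(x + 4)^2; the denominator is positive wherever f is defined, so f'(x) = 0 ⇔ -x^2 - 8*x - 8 = 0.
  x^2 + 8*x + 8 = 0 has no rational roots; quadratic formula: x = (-8 ± √32)/2.
  ⇒ x = -4 - 2*sqrt(2) ≈ -6.8284, -4 + 2*sqrt(2) ≈ -1.1716

f''(x) = -16/(x^3 + 12*x^2 + 48*x + 64)
Second-derivative test at each critical point:
  f''(-6.8284) = 0.7071 > 0 → local minimum
  f''(-1.1716) = -0.7071 < 0 → local maximum

Critical points: x = -4 - 2*sqrt(2) ≈ -6.8284 (local minimum); x = -4 + 2*sqrt(2) ≈ -1.1716 (local maximum)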